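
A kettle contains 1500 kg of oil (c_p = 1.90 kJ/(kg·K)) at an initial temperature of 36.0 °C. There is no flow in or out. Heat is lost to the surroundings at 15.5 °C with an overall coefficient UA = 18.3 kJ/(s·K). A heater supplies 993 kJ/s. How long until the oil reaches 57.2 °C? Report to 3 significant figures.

Lumped-capacitance energy balance: M c_p dT/dt = UA(T_amb − T) + Q̇.
τ = M c_p/UA = 155.74 s; T_ss = T_amb + Q̇/UA = 15.5 + 993/18.3 = 69.762 °C.
T(t) = T_ss + (T₀ − T_ss)e^(−t/τ); set T = 57.2:
t = −τ ln[(T − T_ss)/(T₀ − T_ss)] = −155.74 · ln(0.37208) = 153.97 s.

154 s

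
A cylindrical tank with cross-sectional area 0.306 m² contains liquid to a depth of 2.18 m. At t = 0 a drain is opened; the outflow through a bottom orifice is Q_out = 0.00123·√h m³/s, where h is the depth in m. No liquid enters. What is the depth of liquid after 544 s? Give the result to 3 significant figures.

0.147 m

With no inflow, A dh/dt = −0.00123 √h.
Separate and integrate: 2(√h − √h₀) = −(0.00123/A) t.
√h = √2.18 − 0.00123·544/(2·0.306) = 1.4765 − 1.0933 = 0.38315.
h = 0.38315² = 0.14680 m.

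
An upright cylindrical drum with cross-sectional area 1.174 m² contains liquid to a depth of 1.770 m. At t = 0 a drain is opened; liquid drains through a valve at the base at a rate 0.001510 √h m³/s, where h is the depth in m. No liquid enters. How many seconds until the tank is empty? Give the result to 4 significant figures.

A dh/dt = −Q_out = −0.001510 √h.
This is separable: 2 d(√h)/dt = −0.001510/A, so √h = √h₀ − (0.001510/(2A)) t.
Set h = 0: 2√h₀ = (0.001510/A) t_empty ⇒ t_empty = 2A√h₀/0.001510.
t_empty = 2·1.174·√1.770/0.001510 = 2.34800·1.33041/0.001510 = 2068.75 s.

2069 s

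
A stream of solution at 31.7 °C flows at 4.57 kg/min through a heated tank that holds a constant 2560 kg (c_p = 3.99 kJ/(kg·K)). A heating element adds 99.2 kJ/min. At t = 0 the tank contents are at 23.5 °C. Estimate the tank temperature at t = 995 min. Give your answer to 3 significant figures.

Heat balance on the well-mixed liquid: M c_p dT/dt = ṁ c_p (T_in − T) + 99.2.
τ = M/ṁ = 560.18 min; T_ss = T_in + Q̇/(ṁ c_p) = 31.7 + 99.2/(4.57·3.99) = 37.140 °C.
Integrating: T(t) = T_ss + (T₀ − T_ss) e^(−t/τ).
T(995) = 37.140 + (-13.640)·e^(−995/560.18) = 37.140 + (-13.640)·0.16928 = 34.831 °C.

34.8 °C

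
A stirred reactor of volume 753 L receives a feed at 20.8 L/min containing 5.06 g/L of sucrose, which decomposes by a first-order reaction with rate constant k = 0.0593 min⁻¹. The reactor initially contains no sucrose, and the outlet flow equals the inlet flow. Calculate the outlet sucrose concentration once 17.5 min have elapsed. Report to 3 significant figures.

Species balance: V dC/dt = Q C_in − Q C − k V C.
This is linear with rate a = Q/V + k = 0.086923 min⁻¹.
C_ss = Q C_in/(Q + kV) = 1.6080 g/L; C(t) = C_ss + (C₀ − C_ss) e^(−a t).
C(17.5) = 1.6080 + (-1.6080)·e^(−0.086923·17.5) = 1.6080 + (-1.6080)·0.21846 = 1.2567 g/L.

1.26 g/L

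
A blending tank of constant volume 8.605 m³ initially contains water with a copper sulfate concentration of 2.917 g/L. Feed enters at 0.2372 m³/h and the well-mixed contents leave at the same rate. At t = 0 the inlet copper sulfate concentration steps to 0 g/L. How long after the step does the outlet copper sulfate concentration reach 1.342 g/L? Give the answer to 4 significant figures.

Unsteady species balance (constant V, well mixed): V dC/dt = Q(C_in − C), so τ = V/Q = 36.2774 h.
C(t) = C_in + (C₀ − C_in) e^(−t/τ). Set C = 1.342 and solve for t:
e^(−t/τ) = (C − C_in)/(C₀ − C_in) = (1.342 − 0)/(2.917 − 0) = 0.460062
t = −τ ln(…) = 36.2774 × 0.776395 = 28.1656 h.

28.17 h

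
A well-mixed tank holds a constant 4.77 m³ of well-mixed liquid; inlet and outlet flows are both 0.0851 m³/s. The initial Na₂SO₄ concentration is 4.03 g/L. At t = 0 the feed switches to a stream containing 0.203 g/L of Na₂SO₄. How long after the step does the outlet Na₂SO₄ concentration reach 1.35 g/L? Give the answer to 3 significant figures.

Species balance: V dC/dt = Q(C_in − C) ⇒ τ = V/Q = 56.052 s.
C(t) = C_in + (C₀ − C_in) e^(−t/τ). Set C = 1.35 and solve for t:
e^(−t/τ) = (C − C_in)/(C₀ − C_in) = (1.35 − 0.203)/(4.03 − 0.203) = 0.29971
t = −τ ln(…) = 56.052 × 1.2049 = 67.538 s.

67.5 s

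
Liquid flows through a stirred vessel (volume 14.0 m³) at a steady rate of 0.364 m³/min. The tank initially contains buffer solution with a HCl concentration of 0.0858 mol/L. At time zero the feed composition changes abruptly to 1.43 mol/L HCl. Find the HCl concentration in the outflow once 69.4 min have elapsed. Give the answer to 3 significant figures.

1.21 mol/L

Transient balance on the dissolved component: V dC/dt = Q(C_in − C).
Time constant τ = V/Q = 14.0/0.364 = 38.462 min.
C approaches C_in exponentially: C(t) = C_in + (C₀ − C_in) e^(−t/τ).
C(69.4) = 1.43 + (0.0858 − 1.43)·e^(−69.4/38.462) = 1.43 + (-1.3442)·0.16457 = 1.2088 mol/L.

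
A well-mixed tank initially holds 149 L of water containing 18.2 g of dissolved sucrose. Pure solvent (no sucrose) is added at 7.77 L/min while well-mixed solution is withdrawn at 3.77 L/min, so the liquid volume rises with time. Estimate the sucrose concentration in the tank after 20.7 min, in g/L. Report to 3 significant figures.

0.0518 g/L

Total volume: dV/dt = Q_in − Q_out = 4.0000 L/min, so V(t) = 149 + 4.0000 t and V(20.7) = 231.80 L.
Solute balance: dm/dt = 0 − Q_out C = −Q_out m/V(t).
dm/m = −Q_out dt/(V₀ + 4.0000 t); integrating gives ln(m/m₀) = −(Q_out/(Q_in−Q_out)) ln(V/V₀).
m = m₀ (V₀/V)^(Q_out/(Q_in−Q_out)) = 18.2 × (149/231.80)^(0.94250) = 12.000 g.
C = m/V = 12.000/231.80 = 0.051769 g/L.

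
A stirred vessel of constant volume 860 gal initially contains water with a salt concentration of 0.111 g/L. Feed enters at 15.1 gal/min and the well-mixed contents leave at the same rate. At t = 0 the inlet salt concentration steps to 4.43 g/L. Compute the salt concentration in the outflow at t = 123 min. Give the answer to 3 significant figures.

Mass balance on the solute (V constant): V dC/dt = Q(C_in − C).
So dC/dt = (C_in − C)/τ with τ = V/Q = 860/15.1 = 56.954 min.
Solution: C(t) = C_in + (C₀ − C_in) e^(−t/τ).
C(123) = 4.43 + (0.111 − 4.43)·e^(−123/56.954) = 4.43 + (-4.3190)·0.11537 = 3.9317 g/L.

3.93 g/L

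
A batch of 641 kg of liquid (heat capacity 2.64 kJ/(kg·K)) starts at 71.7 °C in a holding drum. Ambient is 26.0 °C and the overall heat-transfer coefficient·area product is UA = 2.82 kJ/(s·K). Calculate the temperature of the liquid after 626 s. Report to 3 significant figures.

M c_p dT/dt = −UA(T − T_amb).
dT/dt = (T_ss − T)/τ with T_ss = T_amb = 26.000 °C, τ = M c_p/UA = 641·2.64/2.82 = 600.09 s.
This is linear first-order; T(t) = T_ss + (T₀ − T_ss) e^(−t/τ).
T(626) = 26.000 + (45.700)·0.35233 = 42.102 °C.

42.1 °C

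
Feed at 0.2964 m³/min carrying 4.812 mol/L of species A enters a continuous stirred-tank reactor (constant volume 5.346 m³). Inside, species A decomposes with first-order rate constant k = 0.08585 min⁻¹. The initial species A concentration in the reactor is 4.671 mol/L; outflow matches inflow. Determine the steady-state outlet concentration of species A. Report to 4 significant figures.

V dC/dt = Q(C_in − C) − k V C.
Steady state (dC/dt = 0): C_ss = Q C_in/(Q + kV) = C_in/(1 + kV/Q).
C_ss = 0.2964·4.812/(0.2964 + 0.08585·5.346) = 1.42628/0.755354 = 1.88822 mol/L.

1.888 mol/L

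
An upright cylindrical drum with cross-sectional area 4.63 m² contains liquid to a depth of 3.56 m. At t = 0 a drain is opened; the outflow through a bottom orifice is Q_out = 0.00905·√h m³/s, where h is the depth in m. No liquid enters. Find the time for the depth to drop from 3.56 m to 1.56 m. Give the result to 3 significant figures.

A dh/dt = −Q_out = −0.00905 √h.
Separate and integrate: 2(√h − √h₀) = −(0.00905/A) t.
t = 2A(√h₀ − √h)/0.00905 = 2·4.63·(√3.56 − √1.56)/0.00905
  = 9.2600 × (1.8868 − 1.2490) / 0.00905 = 652.60 s.

653 s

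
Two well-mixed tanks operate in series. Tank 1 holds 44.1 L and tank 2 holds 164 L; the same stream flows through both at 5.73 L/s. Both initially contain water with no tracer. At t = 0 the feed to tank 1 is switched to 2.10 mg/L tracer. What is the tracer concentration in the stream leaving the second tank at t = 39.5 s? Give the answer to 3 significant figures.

Time constants: τᵢ = Vᵢ/Q for each well-mixed tank.
τ₁ = 44.1/5.73 = 7.6963 s; τ₂ = 164/5.73 = 28.621 s.
Solving the cascade with C₁(0)=C₂(0)=0 gives C₂(t) = C_in[1 − (τ₁ e^(−t/τ₁) − τ₂ e^(−t/τ₂))/(τ₁ − τ₂)].
At t = 39.5: e^(−t/τ₁) = 0.0059029, e^(−t/τ₂) = 0.25156.
C₂ = 2.10·[1 − (7.6963·0.0059029 − 28.621·0.25156)/(-20.925)] = 2.10·0.65809 = 1.3820 mg/L.

1.38 mg/L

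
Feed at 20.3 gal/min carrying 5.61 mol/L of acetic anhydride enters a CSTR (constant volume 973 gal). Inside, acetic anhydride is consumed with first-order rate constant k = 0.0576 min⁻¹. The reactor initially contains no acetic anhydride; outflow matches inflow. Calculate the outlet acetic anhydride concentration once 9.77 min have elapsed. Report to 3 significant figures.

Accumulation = in − out − consumed: V dC/dt = Q C_in − Q C − k V C.
dC/dt = (Q/V) C_in − (Q/V + k) C; effective rate a = Q/V + k = 0.020863 + 0.0576 = 0.078463 min⁻¹.
C_ss = Q C_in/(Q + kV) = 1.4917 mol/L; C(t) = C_ss + (C₀ − C_ss) e^(−a t).
C(9.77) = 1.4917 + (-1.4917)·e^(−0.078463·9.77) = 1.4917 + (-1.4917)·0.46460 = 0.79866 mol/L.

0.799 mol/L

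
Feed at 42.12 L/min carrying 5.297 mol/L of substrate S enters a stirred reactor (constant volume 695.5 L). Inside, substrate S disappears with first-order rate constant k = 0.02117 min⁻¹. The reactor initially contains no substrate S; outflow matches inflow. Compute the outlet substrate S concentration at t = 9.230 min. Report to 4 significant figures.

2.079 mol/L

Species balance: V dC/dt = Q C_in − Q C − k V C.
dC/dt = (Q/V) C_in − (Q/V + k) C; effective rate a = Q/V + k = 0.0605607 + 0.02117 = 0.0817307 min⁻¹.
C_ss = Q C_in/(Q + kV) = 3.92496 mol/L; C(t) = C_ss + (C₀ − C_ss) e^(−a t).
C(9.230) = 3.92496 + (-3.92496)·e^(−0.0817307·9.230) = 3.92496 + (-3.92496)·0.470305 = 2.07904 mol/L.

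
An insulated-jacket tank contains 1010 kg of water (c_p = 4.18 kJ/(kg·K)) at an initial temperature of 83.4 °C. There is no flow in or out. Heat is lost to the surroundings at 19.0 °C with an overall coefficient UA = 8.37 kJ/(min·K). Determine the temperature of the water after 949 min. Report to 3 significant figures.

Lumped-capacitance energy balance: M c_p dT/dt = UA(T_amb − T).
dT/dt = (T_ss − T)/τ with T_ss = T_amb = 19.000 °C, τ = M c_p/UA = 1010·4.18/8.37 = 504.40 min.
T approaches T_ss exponentially: T(t) = T_ss + (T₀ − T_ss) e^(−t/τ).
T(949) = 19.000 + (64.400)·0.15237 = 28.813 °C.

28.8 °C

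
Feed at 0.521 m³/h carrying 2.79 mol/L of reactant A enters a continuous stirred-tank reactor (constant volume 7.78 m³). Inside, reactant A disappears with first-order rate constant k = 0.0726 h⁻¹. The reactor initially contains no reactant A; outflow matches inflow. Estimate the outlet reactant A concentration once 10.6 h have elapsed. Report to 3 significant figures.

Accumulation = in − out − consumed: V dC/dt = Q C_in − Q C − k V C.
dC/dt = (Q/V) C_in − (Q/V + k) C; effective rate a = Q/V + k = 0.066967 + 0.0726 = 0.13957 h⁻¹.
C_ss = Q C_in/(Q + kV) = 1.3387 mol/L; C(t) = C_ss + (C₀ − C_ss) e^(−a t).
C(10.6) = 1.3387 + (-1.3387)·e^(−0.13957·10.6) = 1.3387 + (-1.3387)·0.22777 = 1.0338 mol/L.

1.03 mol/L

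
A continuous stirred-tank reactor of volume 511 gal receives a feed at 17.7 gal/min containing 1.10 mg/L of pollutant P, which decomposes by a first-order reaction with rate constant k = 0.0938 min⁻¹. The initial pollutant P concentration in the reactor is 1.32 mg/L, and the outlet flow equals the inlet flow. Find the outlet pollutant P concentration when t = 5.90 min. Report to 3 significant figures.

V dC/dt = Q(C_in − C) − k V C.
This is linear with rate a = Q/V + k = 0.12844 min⁻¹.
C_ss = Q C_in/(Q + kV) = 0.29665 mg/L; C(t) = C_ss + (C₀ − C_ss) e^(−a t).
C(5.90) = 0.29665 + (1.0233)·e^(−0.12844·5.90) = 0.29665 + (1.0233)·0.46870 = 0.77630 mg/L.

0.776 mg/L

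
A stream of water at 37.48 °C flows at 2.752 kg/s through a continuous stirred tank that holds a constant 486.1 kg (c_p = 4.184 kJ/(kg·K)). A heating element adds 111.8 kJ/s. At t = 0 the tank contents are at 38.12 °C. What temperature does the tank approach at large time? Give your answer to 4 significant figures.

47.19 °C

Unsteady energy balance on the tank contents: M c_p dT/dt = ṁ c_p (T_in − T) + 111.8.
At steady state dT/dt = 0 ⇒ T_ss = T_in + Q̇/(ṁ c_p) = 37.48 + 111.8/(2.752·4.184) = 47.1896 °C.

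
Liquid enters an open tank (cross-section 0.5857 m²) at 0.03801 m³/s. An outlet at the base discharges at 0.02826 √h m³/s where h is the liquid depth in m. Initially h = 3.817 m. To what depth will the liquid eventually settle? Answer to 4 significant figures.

1.809 m

A dh/dt = Q_in − 0.02826 √h. Steady state requires inflow = outflow:
Q_in = 0.02826 √h_ss ⇒ √h_ss = 0.03801/0.02826 = 1.34501.
h_ss = 1.34501² = 1.80905 m. (Since h₀ = 3.817 m > h_ss, the level will fall toward this value.)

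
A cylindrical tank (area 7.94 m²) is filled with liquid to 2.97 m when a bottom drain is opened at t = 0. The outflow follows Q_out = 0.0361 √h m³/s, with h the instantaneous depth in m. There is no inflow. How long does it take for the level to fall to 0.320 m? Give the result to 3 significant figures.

509 s

With no inflow, A dh/dt = −0.0361 √h.
This is separable: 2 d(√h)/dt = −0.0361/A, so √h = √h₀ − (0.0361/(2A)) t.
t = 2A(√h₀ − √h)/0.0361 = 2·7.94·(√2.97 − √0.320)/0.0361
  = 15.880 × (1.7234 − 0.56569) / 0.0361 = 509.25 s.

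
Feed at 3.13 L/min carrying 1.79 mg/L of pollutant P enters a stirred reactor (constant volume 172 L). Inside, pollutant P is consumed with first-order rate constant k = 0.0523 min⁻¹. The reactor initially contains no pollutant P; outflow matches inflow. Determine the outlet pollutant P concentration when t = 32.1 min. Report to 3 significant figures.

Species balance: V dC/dt = Q C_in − Q C − k V C.
dC/dt = (Q/V) C_in − (Q/V + k) C; effective rate a = Q/V + k = 0.018198 + 0.0523 = 0.070498 min⁻¹.
C_ss = Q C_in/(Q + kV) = 0.46206 mg/L; C(t) = C_ss + (C₀ − C_ss) e^(−a t).
C(32.1) = 0.46206 + (-0.46206)·e^(−0.070498·32.1) = 0.46206 + (-0.46206)·0.10404 = 0.41398 mg/L.

0.414 mg/L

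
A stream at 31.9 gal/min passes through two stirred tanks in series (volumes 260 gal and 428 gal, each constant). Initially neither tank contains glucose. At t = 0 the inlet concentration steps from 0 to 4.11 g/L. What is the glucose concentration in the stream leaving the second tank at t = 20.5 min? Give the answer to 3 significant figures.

2.35 g/L

Time constants: τᵢ = Vᵢ/Q for each well-mixed tank.
τ₁ = 260/31.9 = 8.1505 min; τ₂ = 428/31.9 = 13.417 min.
Tank 1: C₁ = C_in(1 − e^(−t/τ₁)). Tank 2 (τ₁ ≠ τ₂): C₂ = C_in[1 − (τ₁ e^(−t/τ₁) − τ₂ e^(−t/τ₂))/(τ₁ − τ₂)].
At t = 20.5: e^(−t/τ₁) = 0.080847, e^(−t/τ₂) = 0.21699.
C₂ = 4.11·[1 − (8.1505·0.080847 − 13.417·0.21699)/(-5.2665)] = 4.11·0.57232 = 2.3522 g/L.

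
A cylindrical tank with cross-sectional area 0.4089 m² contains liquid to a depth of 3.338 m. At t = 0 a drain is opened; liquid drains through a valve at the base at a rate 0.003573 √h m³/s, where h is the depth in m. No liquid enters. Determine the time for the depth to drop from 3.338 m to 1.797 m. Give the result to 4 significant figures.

With no inflow, A dh/dt = −0.003573 √h.
This is separable: 2 d(√h)/dt = −0.003573/A, so √h = √h₀ − (0.003573/(2A)) t.
t = 2A(√h₀ − √h)/0.003573 = 2·0.4089·(√3.338 − √1.797)/0.003573
  = 0.817800 × (1.82702 − 1.34052) / 0.003573 = 111.351 s.

111.4 s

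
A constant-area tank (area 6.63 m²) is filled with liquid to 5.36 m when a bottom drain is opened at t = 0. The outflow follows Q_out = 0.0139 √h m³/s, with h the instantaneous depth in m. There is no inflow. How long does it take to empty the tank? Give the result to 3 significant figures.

A dh/dt = −Q_out = −0.0139 √h.
This is separable: 2 d(√h)/dt = −0.0139/A, so √h = √h₀ − (0.0139/(2A)) t.
Tank is empty when √h = 0: t_empty = 2A√h₀/0.0139.
t_empty = 2·6.63·√5.36/0.0139 = 13.260·2.3152/0.0139 = 2208.6 s.

2210 s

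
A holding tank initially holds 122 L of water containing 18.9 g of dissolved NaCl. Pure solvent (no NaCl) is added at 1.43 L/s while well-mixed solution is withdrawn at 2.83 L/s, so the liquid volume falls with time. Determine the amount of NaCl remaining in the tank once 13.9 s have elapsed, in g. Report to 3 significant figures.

Total volume: dV/dt = Q_in − Q_out = -1.4000 L/s, so V(t) = 122 − 1.4000 t and V(13.9) = 102.54 L.
Solute balance: dm/dt = 0 − Q_out C = −Q_out m/V(t).
dm/m = −Q_out dt/(V₀ − 1.4000 t); integrating gives ln(m/m₀) = −(Q_out/(Q_in−Q_out)) ln(V/V₀).
m = m₀ (V₀/V)^(Q_out/(Q_in−Q_out)) = 18.9 × (122/102.54)^(-2.0214) = 13.302 g.

13.3 g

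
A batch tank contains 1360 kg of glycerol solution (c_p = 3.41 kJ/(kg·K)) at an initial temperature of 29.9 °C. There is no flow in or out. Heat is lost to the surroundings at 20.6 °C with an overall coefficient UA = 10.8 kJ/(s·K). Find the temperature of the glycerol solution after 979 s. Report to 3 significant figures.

21.6 °C

First-law balance (no shaft work): M c_p dT/dt = −UA(T − T_amb).
dT/dt = (T_ss − T)/τ with T_ss = T_amb = 20.600 °C, τ = M c_p/UA = 1360·3.41/10.8 = 429.41 s.
Solution: T(t) = T_ss + (T₀ − T_ss) e^(−t/τ).
T(979) = 20.600 + (9.3000)·0.10230 = 21.551 °C.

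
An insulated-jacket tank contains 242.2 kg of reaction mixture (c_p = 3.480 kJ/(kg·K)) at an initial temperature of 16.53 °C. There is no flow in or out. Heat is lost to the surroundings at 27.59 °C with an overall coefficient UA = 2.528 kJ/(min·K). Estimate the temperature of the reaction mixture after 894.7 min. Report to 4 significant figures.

M c_p dT/dt = −UA(T − T_amb).
dT/dt = (T_ss − T)/τ with T_ss = T_amb = 27.5900 °C, τ = M c_p/UA = 242.2·3.480/2.528 = 333.408 min.
Integrating: T(t) = T_ss + (T₀ − T_ss) e^(−t/τ).
T(894.7) = 27.5900 + (-11.0600)·0.0683238 = 26.8343 °C.

26.83 °C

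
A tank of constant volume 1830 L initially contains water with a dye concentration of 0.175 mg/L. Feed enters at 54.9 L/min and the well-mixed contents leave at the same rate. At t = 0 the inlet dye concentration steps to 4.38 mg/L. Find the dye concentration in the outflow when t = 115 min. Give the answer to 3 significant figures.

4.25 mg/L

Accumulation = in − out for the solute gives V dC/dt = Q(C_in − C).
So dC/dt = (C_in − C)/τ with τ = V/Q = 1830/54.9 = 33.333 min.
Integrating: C(t) = C_in + (C₀ − C_in) e^(−t/τ).
C(115) = 4.38 + (0.175 − 4.38)·e^(−115/33.333) = 4.38 + (-4.2050)·0.031746 = 4.2465 mg/L.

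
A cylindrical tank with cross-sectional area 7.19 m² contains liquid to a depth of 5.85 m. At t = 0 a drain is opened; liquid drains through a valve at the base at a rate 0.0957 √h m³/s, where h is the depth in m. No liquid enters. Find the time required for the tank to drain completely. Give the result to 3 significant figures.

363 s

Unsteady balance on liquid volume: A dh/dt = −0.0957 √h.
Separate and integrate: 2(√h − √h₀) = −(0.0957/A) t.
Tank is empty when √h = 0: t_empty = 2A√h₀/0.0957.
t_empty = 2·7.19·√5.85/0.0957 = 14.380·2.4187/0.0957 = 363.43 s.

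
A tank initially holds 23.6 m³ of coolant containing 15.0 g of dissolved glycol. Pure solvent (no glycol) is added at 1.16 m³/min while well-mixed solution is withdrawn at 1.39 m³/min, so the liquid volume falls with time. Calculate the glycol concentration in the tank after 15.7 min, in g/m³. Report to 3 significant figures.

0.275 g/m³

Total volume: dV/dt = Q_in − Q_out = -0.23000 m³/min, so V(t) = 23.6 − 0.23000 t and V(15.7) = 19.989 m³.
Species balance (pure solvent in): dm/dt = −Q_out · m/V(t).
Separate: dm/m = −Q_out dt/V(t) ⇒ ln(m/m₀) = −(Q_out/(Q_in−Q_out)) ln(V/V₀).
m = m₀ (V₀/V)^(Q_out/(Q_in−Q_out)) = 15.0 × (23.6/19.989)^(-6.0435) = 5.4983 g.
C = m/V = 5.4983/19.989 = 0.27507 g/m³.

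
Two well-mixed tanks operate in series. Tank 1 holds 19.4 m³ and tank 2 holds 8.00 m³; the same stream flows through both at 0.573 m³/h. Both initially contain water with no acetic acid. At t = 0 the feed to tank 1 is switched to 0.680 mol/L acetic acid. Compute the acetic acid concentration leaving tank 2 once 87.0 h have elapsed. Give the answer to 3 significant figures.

0.592 mol/L

Each tank obeys Vᵢ dCᵢ/dt = Q(Cᵢ₋₁ − Cᵢ), so τᵢ = Vᵢ/Q.
τ₁ = 19.4/0.573 = 33.857 h; τ₂ = 8.00/0.573 = 13.962 h.
Tank 1: C₁ = C_in(1 − e^(−t/τ₁)). Tank 2 (τ₁ ≠ τ₂): C₂ = C_in[1 − (τ₁ e^(−t/τ₁) − τ₂ e^(−t/τ₂))/(τ₁ − τ₂)].
At t = 87.0: e^(−t/τ₁) = 0.076563, e^(−t/τ₂) = 0.0019667.
C₂ = 0.680·[1 − (33.857·0.076563 − 13.962·0.0019667)/(19.895)] = 0.680·0.87109 = 0.59234 mol/L.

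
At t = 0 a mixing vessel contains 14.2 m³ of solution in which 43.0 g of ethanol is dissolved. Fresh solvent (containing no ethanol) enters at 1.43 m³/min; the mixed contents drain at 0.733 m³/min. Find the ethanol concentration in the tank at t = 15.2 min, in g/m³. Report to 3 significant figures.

0.965 g/m³

Let m(t) be the amount of ethanol. Volume: V(t) = V₀ + (Q_in − Q_out) t = 14.2 + 0.69700 t; V(15.2) = 24.794 m³.
No ethanol enters, so dm/dt = −Q_out · (m/V).
Separate: dm/m = −Q_out dt/V(t) ⇒ ln(m/m₀) = −(Q_out/(Q_in−Q_out)) ln(V/V₀).
m = m₀ (V₀/V)^(Q_out/(Q_in−Q_out)) = 43.0 × (14.2/24.794)^(1.0516) = 23.928 g.
C = m/V = 23.928/24.794 = 0.96504 g/m³.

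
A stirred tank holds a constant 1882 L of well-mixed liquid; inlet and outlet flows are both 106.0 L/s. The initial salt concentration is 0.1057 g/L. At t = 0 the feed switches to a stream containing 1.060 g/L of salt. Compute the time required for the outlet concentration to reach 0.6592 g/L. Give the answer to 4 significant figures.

15.40 s

Species balance: V dC/dt = Q(C_in − C) ⇒ τ = V/Q = 17.7547 s.
C(t) = C_in + (C₀ − C_in) e^(−t/τ). Set C = 0.6592 and solve for t:
e^(−t/τ) = (C − C_in)/(C₀ − C_in) = (0.6592 − 1.060)/(0.1057 − 1.060) = 0.419994
t = −τ ln(…) = 17.7547 × 0.867516 = 15.4025 s.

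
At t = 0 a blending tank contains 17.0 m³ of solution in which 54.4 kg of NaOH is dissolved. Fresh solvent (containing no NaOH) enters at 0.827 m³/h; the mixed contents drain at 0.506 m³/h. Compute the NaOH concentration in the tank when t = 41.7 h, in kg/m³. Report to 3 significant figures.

Total volume: dV/dt = Q_in − Q_out = 0.32100 m³/h, so V(t) = 17.0 + 0.32100 t and V(41.7) = 30.386 m³.
Species balance (pure solvent in): dm/dt = −Q_out · m/V(t).
Separate: dm/m = −Q_out dt/V(t) ⇒ ln(m/m₀) = −(Q_out/(Q_in−Q_out)) ln(V/V₀).
m = m₀ (V₀/V)^(Q_out/(Q_in−Q_out)) = 54.4 × (17.0/30.386)^(1.5763) = 21.778 kg.
C = m/V = 21.778/30.386 = 0.71672 kg/m³.

0.717 kg/m³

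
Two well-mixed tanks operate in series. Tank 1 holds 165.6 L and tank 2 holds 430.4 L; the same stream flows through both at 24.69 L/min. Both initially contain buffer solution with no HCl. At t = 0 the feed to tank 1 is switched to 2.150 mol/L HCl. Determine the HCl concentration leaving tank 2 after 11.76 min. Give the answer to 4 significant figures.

0.6029 mol/L

Each tank obeys Vᵢ dCᵢ/dt = Q(Cᵢ₋₁ − Cᵢ), so τᵢ = Vᵢ/Q.
τ₁ = 165.6/24.69 = 6.70717 min; τ₂ = 430.4/24.69 = 17.4322 min.
Tank 1: C₁ = C_in(1 − e^(−t/τ₁)). Tank 2 (τ₁ ≠ τ₂): C₂ = C_in[1 − (τ₁ e^(−t/τ₁) − τ₂ e^(−t/τ₂))/(τ₁ − τ₂)].
At t = 11.76: e^(−t/τ₁) = 0.173193, e^(−t/τ₂) = 0.509352.
C₂ = 2.150·[1 − (6.70717·0.173193 − 17.4322·0.509352)/(-10.7250)] = 2.150·0.280421 = 0.602906 mol/L.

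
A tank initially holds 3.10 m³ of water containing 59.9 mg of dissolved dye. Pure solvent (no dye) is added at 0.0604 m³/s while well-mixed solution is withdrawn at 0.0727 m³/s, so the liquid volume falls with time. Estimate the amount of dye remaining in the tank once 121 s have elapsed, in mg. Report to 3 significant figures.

1.25 mg

Total volume: dV/dt = Q_in − Q_out = -0.012300 m³/s, so V(t) = 3.10 − 0.012300 t and V(121) = 1.6117 m³.
Species balance (pure solvent in): dm/dt = −Q_out · m/V(t).
dm/m = −Q_out dt/(V₀ − 0.012300 t); integrating gives ln(m/m₀) = −(Q_out/(Q_in−Q_out)) ln(V/V₀).
m = m₀ (V₀/V)^(Q_out/(Q_in−Q_out)) = 59.9 × (3.10/1.6117)^(-5.9106) = 1.2542 mg.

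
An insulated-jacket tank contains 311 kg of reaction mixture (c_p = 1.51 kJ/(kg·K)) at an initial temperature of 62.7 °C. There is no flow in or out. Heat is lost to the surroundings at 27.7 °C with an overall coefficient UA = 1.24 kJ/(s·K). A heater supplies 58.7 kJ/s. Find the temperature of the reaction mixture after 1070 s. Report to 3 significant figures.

M c_p dT/dt = −UA(T − T_amb) + Q̇.
dT/dt = (T_ss − T)/τ with T_ss = T_amb + Q̇/UA = 27.7 + 58.7/1.24 = 75.039 °C, τ = M c_p/UA = 311·1.51/1.24 = 378.72 s.
Integrating: T(t) = T_ss + (T₀ − T_ss) e^(−t/τ).
T(1070) = 75.039 + (-12.339)·0.059289 = 74.307 °C.

74.3 °C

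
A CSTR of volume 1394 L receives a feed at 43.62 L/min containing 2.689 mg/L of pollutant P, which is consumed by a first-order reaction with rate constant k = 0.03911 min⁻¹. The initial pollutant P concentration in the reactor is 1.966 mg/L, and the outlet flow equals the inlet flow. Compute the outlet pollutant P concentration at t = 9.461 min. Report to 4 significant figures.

Accumulation = in − out − consumed: V dC/dt = Q C_in − Q C − k V C.
This is linear with rate a = Q/V + k = 0.0704012 min⁻¹.
C_ss = Q C_in/(Q + kV) = 1.19518 mg/L; C(t) = C_ss + (C₀ − C_ss) e^(−a t).
C(9.461) = 1.19518 + (0.770820)·e^(−0.0704012·9.461) = 1.19518 + (0.770820)·0.513725 = 1.59117 mg/L.

1.591 mg/L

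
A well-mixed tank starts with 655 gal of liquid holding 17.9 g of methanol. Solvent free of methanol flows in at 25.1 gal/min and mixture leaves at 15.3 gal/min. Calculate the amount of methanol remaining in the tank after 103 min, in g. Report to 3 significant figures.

4.17 g

Let m(t) be the amount of methanol. Volume: V(t) = V₀ + (Q_in − Q_out) t = 655 + 9.8000 t; V(103) = 1664.4 gal.
Solute balance: dm/dt = 0 − Q_out C = −Q_out m/V(t).
dm/m = −Q_out dt/(V₀ + 9.8000 t); integrating gives ln(m/m₀) = −(Q_out/(Q_in−Q_out)) ln(V/V₀).
m = m₀ (V₀/V)^(Q_out/(Q_in−Q_out)) = 17.9 × (655/1664.4)^(1.5612) = 4.1738 g.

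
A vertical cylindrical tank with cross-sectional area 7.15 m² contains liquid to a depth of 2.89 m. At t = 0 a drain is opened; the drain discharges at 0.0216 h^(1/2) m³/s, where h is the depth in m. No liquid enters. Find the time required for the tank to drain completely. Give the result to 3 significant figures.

1130 s

A dh/dt = −Q_out = −0.0216 √h.
Separate and integrate: 2(√h − √h₀) = −(0.0216/A) t.
Set h = 0: 2√h₀ = (0.0216/A) t_empty ⇒ t_empty = 2A√h₀/0.0216.
t_empty = 2·7.15·√2.89/0.0216 = 14.300·1.7000/0.0216 = 1125.5 s.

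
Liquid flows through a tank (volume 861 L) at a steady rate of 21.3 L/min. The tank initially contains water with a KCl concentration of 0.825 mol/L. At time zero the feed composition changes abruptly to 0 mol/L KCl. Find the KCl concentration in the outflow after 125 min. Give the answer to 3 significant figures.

0.0375 mol/L

Accumulation = in − out for the solute gives V dC/dt = Q(C_in − C).
So dC/dt = (C_in − C)/τ with τ = V/Q = 861/21.3 = 40.423 min.
Integrating: C(t) = C_in + (C₀ − C_in) e^(−t/τ).
C(125) = 0 + (0.825 − 0)·e^(−125/40.423) = 0 + (0.82500)·0.045396 = 0.037452 mol/L.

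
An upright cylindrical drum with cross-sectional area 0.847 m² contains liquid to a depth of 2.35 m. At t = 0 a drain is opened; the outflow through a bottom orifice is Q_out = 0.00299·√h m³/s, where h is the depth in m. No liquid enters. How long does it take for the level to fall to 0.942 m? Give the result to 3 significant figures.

319 s

A dh/dt = −Q_out = −0.00299 √h.
∫ h^(−1/2) dh = −(0.00299/A) ∫ dt, giving 2√h = 2√h₀ − (0.00299/A) t.
t = 2A(√h₀ − √h)/0.00299 = 2·0.847·(√2.35 − √0.942)/0.00299
  = 1.6940 × (1.5330 − 0.97057) / 0.00299 = 318.63 s.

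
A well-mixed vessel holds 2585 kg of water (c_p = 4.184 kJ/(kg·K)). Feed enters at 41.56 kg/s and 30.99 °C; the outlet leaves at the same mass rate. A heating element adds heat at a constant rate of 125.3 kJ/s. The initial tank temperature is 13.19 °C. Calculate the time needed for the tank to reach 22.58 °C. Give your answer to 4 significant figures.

M c_p dT/dt = ṁ c_p (T_in − T) + Q̇.
τ = M/ṁ = 62.1992 s; T_ss = T_in + Q̇/(ṁ c_p) = 31.7106 °C.
T(t) = T_ss + (T₀ − T_ss) e^(−t/τ). Set T = 22.58:
e^(−t/τ) = (22.58 − 31.7106)/(13.19 − 31.7106) = 0.492997
t = −62.1992 · ln(0.492997) = 43.9906 s.

43.99 s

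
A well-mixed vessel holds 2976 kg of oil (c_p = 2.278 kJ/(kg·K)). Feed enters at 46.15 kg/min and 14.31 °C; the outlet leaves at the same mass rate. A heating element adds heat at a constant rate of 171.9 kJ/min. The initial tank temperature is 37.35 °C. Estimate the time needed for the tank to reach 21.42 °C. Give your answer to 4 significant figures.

M c_p dT/dt = ṁ c_p (T_in − T) + Q̇.
τ = M/ṁ = 64.4854 min; T_ss = T_in + Q̇/(ṁ c_p) = 15.9451 °C.
T(t) = T_ss + (T₀ − T_ss) e^(−t/τ). Set T = 21.42:
e^(−t/τ) = (21.42 − 15.9451)/(37.35 − 15.9451) = 0.255777
t = −64.4854 · ln(0.255777) = 87.9225 min.

87.92 min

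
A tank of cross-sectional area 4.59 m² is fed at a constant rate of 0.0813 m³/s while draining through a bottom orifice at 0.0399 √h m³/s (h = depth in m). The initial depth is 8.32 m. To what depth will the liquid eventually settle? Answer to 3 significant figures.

4.15 m

Level balance: A dh/dt = 0.0813 − 0.0399 √h. Setting dh/dt = 0:
Q_in = 0.0399 √h_ss ⇒ √h_ss = 0.0813/0.0399 = 2.0376.
h_ss = 2.0376² = 4.1518 m. (Since h₀ = 8.32 m > h_ss, the level will fall toward this value.)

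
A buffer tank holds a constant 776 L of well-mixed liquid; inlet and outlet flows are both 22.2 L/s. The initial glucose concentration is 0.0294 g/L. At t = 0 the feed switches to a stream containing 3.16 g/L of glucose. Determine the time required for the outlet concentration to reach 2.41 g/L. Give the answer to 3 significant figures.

49.9 s

Mass balance on the solute (V constant): V dC/dt = Q(C_in − C), so τ = V/Q = 34.955 s.
C(t) = C_in + (C₀ − C_in) e^(−t/τ). Set C = 2.41 and solve for t:
e^(−t/τ) = (C − C_in)/(C₀ − C_in) = (2.41 − 3.16)/(0.0294 − 3.16) = 0.23957
t = −τ ln(…) = 34.955 × 1.4289 = 49.947 s.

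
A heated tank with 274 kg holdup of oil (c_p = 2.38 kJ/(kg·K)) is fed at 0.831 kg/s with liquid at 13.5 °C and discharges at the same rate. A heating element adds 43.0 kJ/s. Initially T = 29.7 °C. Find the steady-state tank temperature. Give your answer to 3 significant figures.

Heat balance on the well-mixed liquid: M c_p dT/dt = ṁ c_p (T_in − T) + 43.0.
At steady state dT/dt = 0 ⇒ T_ss = T_in + Q̇/(ṁ c_p) = 13.5 + 43.0/(0.831·2.38) = 35.242 °C.

35.2 °C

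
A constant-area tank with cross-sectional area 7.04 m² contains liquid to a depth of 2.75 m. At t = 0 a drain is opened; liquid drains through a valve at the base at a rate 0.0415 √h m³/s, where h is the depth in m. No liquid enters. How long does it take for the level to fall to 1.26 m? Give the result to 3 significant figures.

With no inflow, A dh/dt = −0.0415 √h.
This is separable: 2 d(√h)/dt = −0.0415/A, so √h = √h₀ − (0.0415/(2A)) t.
t = 2A(√h₀ − √h)/0.0415 = 2·7.04·(√2.75 − √1.26)/0.0415
  = 14.080 × (1.6583 − 1.1225) / 0.0415 = 181.79 s.

182 s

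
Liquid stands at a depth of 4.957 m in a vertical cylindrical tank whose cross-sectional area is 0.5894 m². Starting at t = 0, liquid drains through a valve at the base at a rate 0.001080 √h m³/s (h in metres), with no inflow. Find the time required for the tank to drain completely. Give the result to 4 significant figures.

Unsteady balance on liquid volume: A dh/dt = −0.001080 √h.
Separate and integrate: 2(√h − √h₀) = −(0.001080/A) t.
Set h = 0: 2√h₀ = (0.001080/A) t_empty ⇒ t_empty = 2A√h₀/0.001080.
t_empty = 2·0.5894·√4.957/0.001080 = 1.17880·2.22643/0.001080 = 2430.11 s.

2430 s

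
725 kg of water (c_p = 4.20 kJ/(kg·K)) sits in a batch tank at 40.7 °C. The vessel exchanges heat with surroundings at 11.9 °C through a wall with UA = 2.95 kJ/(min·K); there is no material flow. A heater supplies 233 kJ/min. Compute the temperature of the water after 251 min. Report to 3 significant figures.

51.5 °C

M c_p dT/dt = −UA(T − T_amb) + Q̇.
dT/dt = (T_ss − T)/τ with T_ss = T_amb + Q̇/UA = 11.9 + 233/2.95 = 90.883 °C, τ = M c_p/UA = 725·4.20/2.95 = 1032.2 min.
This is linear first-order; T(t) = T_ss + (T₀ − T_ss) e^(−t/τ).
T(251) = 90.883 + (-50.183)·0.78414 = 51.533 °C.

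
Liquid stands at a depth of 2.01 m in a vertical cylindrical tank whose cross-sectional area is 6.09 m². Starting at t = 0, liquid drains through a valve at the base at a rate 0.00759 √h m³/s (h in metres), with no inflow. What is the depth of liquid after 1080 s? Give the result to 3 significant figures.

With no inflow, A dh/dt = −0.00759 √h.
This is separable: 2 d(√h)/dt = −0.00759/A, so √h = √h₀ − (0.00759/(2A)) t.
√h = √2.01 − 0.00759·1080/(2·6.09) = 1.4177 − 0.67300 = 0.74474.
h = 0.74474² = 0.55464 m.

0.555 m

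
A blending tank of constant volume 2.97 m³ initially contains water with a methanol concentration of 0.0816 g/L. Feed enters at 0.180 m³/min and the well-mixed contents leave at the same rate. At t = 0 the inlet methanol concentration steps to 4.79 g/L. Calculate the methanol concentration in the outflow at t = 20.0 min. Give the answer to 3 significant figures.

Species balance on the tank: V dC/dt = Q(C_in − C).
Time constant τ = V/Q = 2.97/0.180 = 16.500 min.
C approaches C_in exponentially: C(t) = C_in + (C₀ − C_in) e^(−t/τ).
C(20.0) = 4.79 + (0.0816 − 4.79)·e^(−20.0/16.500) = 4.79 + (-4.7084)·0.29757 = 3.3889 g/L.

3.39 g/L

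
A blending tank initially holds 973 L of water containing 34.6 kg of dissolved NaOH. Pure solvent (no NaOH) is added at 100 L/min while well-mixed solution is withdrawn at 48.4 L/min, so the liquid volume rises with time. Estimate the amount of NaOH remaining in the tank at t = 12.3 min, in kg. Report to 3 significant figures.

Let m(t) be the amount of NaOH. Volume: V(t) = V₀ + (Q_in − Q_out) t = 973 + 51.600 t; V(12.3) = 1607.7 L.
Solute balance: dm/dt = 0 − Q_out C = −Q_out m/V(t).
dm/m = −Q_out dt/(V₀ + 51.600 t); integrating gives ln(m/m₀) = −(Q_out/(Q_in−Q_out)) ln(V/V₀).
m = m₀ (V₀/V)^(Q_out/(Q_in−Q_out)) = 34.6 × (973/1607.7)^(0.93798) = 21.603 kg.

21.6 kg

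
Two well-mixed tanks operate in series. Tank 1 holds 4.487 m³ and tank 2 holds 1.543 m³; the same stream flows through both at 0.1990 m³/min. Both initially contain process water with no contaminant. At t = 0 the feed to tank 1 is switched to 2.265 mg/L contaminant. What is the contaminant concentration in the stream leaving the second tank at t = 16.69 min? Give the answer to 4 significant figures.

Species balance on tank i: dCᵢ/dt = (Cᵢ₋₁ − Cᵢ)/τᵢ with τᵢ = Vᵢ/Q.
τ₁ = 4.487/0.1990 = 22.5477 min; τ₂ = 1.543/0.1990 = 7.75377 min.
Solving the cascade with C₁(0)=C₂(0)=0 gives C₂(t) = C_in[1 − (τ₁ e^(−t/τ₁) − τ₂ e^(−t/τ₂))/(τ₁ − τ₂)].
At t = 16.69: e^(−t/τ₁) = 0.477015, e^(−t/τ₂) = 0.116193.
C₂ = 2.265·[1 − (22.5477·0.477015 − 7.75377·0.116193)/(14.7940)] = 2.265·0.333872 = 0.756220 mg/L.

0.7562 mg/L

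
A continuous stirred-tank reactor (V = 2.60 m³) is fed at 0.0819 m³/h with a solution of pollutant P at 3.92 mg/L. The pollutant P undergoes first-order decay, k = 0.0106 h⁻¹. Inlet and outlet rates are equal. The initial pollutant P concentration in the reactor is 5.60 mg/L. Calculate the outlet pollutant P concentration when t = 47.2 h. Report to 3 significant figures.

V dC/dt = Q(C_in − C) − k V C.
dC/dt = (Q/V) C_in − (Q/V + k) C; effective rate a = Q/V + k = 0.031500 + 0.0106 = 0.042100 h⁻¹.
C_ss = Q C_in/(Q + kV) = 2.9330 mg/L; C(t) = C_ss + (C₀ − C_ss) e^(−a t).
C(47.2) = 2.9330 + (2.6670)·e^(−0.042100·47.2) = 2.9330 + (2.6670)·0.13709 = 3.2986 mg/L.

3.30 mg/L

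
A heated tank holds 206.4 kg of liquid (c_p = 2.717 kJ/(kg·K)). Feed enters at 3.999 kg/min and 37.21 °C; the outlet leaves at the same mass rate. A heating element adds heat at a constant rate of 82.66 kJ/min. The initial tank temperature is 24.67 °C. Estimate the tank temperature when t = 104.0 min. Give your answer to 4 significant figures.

42.13 °C

M c_p dT/dt = ṁ c_p (T_in − T) + Q̇.
τ = M/ṁ = 51.6129 min; T_ss = T_in + Q̇/(ṁ c_p) = 37.21 + 82.66/(3.999·2.717) = 44.8177 °C.
Integrating: T(t) = T_ss + (T₀ − T_ss) e^(−t/τ).
T(104.0) = 44.8177 + (-20.1477)·e^(−104.0/51.6129) = 44.8177 + (-20.1477)·0.133320 = 42.1316 °C.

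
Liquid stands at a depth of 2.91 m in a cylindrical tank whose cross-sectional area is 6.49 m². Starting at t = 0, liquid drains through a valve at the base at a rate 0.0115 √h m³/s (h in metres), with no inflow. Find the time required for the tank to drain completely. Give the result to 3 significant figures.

1930 s

With no inflow, A dh/dt = −0.0115 √h.
∫ h^(−1/2) dh = −(0.0115/A) ∫ dt, giving 2√h = 2√h₀ − (0.0115/A) t.
Tank is empty when √h = 0: t_empty = 2A√h₀/0.0115.
t_empty = 2·6.49·√2.91/0.0115 = 12.980·1.7059/0.0115 = 1925.4 s.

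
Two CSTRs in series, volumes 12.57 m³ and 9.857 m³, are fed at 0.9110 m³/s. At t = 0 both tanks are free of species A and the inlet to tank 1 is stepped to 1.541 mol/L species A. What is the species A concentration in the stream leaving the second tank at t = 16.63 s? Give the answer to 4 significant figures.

Species balance on tank i: dCᵢ/dt = (Cᵢ₋₁ − Cᵢ)/τᵢ with τᵢ = Vᵢ/Q.
τ₁ = 12.57/0.9110 = 13.7980 s; τ₂ = 9.857/0.9110 = 10.8200 s.
Tank 1: C₁ = C_in(1 − e^(−t/τ₁)). Tank 2 (τ₁ ≠ τ₂): C₂ = C_in[1 − (τ₁ e^(−t/τ₁) − τ₂ e^(−t/τ₂))/(τ₁ − τ₂)].
At t = 16.63: e^(−t/τ₁) = 0.299619, e^(−t/τ₂) = 0.215031.
C₂ = 1.541·[1 − (13.7980·0.299619 − 10.8200·0.215031)/(2.97805)] = 1.541·0.393055 = 0.605698 mol/L.

0.6057 mol/L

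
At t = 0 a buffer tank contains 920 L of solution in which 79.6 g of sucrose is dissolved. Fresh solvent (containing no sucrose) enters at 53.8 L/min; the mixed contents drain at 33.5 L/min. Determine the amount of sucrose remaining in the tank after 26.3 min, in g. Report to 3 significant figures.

Total volume: dV/dt = Q_in − Q_out = 20.300 L/min, so V(t) = 920 + 20.300 t and V(26.3) = 1453.9 L.
No sucrose enters, so dm/dt = −Q_out · (m/V).
dm/m = −Q_out dt/(V₀ + 20.300 t); integrating gives ln(m/m₀) = −(Q_out/(Q_in−Q_out)) ln(V/V₀).
m = m₀ (V₀/V)^(Q_out/(Q_in−Q_out)) = 79.6 × (920/1453.9)^(1.6502) = 37.406 g.

37.4 g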